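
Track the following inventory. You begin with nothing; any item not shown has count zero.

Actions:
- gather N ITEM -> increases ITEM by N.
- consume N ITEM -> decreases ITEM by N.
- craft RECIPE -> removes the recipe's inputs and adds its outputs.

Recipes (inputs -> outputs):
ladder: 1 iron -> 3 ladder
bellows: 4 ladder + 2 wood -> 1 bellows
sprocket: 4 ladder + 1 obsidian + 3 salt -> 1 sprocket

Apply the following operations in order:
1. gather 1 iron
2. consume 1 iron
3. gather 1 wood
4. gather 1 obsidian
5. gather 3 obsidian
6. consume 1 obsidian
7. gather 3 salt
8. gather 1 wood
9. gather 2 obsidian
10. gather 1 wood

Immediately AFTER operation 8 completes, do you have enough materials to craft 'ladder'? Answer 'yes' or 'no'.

After 1 (gather 1 iron): iron=1
After 2 (consume 1 iron): (empty)
After 3 (gather 1 wood): wood=1
After 4 (gather 1 obsidian): obsidian=1 wood=1
After 5 (gather 3 obsidian): obsidian=4 wood=1
After 6 (consume 1 obsidian): obsidian=3 wood=1
After 7 (gather 3 salt): obsidian=3 salt=3 wood=1
After 8 (gather 1 wood): obsidian=3 salt=3 wood=2

Answer: no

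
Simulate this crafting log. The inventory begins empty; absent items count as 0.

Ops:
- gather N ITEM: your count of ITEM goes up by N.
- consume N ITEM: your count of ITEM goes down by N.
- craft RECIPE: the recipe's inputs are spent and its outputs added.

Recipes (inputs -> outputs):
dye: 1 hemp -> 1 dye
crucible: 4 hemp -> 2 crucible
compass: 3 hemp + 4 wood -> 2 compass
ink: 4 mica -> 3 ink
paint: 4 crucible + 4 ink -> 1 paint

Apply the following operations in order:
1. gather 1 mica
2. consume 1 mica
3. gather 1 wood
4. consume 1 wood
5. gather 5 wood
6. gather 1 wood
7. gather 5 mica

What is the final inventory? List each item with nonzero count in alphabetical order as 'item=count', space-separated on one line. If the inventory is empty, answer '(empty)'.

After 1 (gather 1 mica): mica=1
After 2 (consume 1 mica): (empty)
After 3 (gather 1 wood): wood=1
After 4 (consume 1 wood): (empty)
After 5 (gather 5 wood): wood=5
After 6 (gather 1 wood): wood=6
After 7 (gather 5 mica): mica=5 wood=6

Answer: mica=5 wood=6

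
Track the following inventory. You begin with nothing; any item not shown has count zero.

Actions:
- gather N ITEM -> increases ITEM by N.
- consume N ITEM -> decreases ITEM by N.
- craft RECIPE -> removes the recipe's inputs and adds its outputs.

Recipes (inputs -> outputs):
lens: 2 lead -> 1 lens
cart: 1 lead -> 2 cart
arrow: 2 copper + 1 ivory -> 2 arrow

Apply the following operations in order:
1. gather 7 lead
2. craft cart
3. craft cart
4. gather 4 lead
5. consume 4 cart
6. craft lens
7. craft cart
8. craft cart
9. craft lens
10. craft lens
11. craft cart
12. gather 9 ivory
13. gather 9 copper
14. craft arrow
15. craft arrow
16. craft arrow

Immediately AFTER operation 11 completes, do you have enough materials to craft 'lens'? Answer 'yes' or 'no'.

After 1 (gather 7 lead): lead=7
After 2 (craft cart): cart=2 lead=6
After 3 (craft cart): cart=4 lead=5
After 4 (gather 4 lead): cart=4 lead=9
After 5 (consume 4 cart): lead=9
After 6 (craft lens): lead=7 lens=1
After 7 (craft cart): cart=2 lead=6 lens=1
After 8 (craft cart): cart=4 lead=5 lens=1
After 9 (craft lens): cart=4 lead=3 lens=2
After 10 (craft lens): cart=4 lead=1 lens=3
After 11 (craft cart): cart=6 lens=3

Answer: no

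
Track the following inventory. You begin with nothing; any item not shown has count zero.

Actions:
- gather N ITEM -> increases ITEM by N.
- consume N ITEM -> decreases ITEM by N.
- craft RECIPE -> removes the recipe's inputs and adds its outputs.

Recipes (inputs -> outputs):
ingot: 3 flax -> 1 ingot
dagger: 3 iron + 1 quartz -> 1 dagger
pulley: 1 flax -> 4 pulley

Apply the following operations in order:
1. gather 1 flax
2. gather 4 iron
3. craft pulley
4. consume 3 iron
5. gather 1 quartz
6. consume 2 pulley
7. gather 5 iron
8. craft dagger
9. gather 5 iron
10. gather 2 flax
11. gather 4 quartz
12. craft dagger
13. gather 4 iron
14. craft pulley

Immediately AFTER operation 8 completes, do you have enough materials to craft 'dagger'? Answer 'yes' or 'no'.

After 1 (gather 1 flax): flax=1
After 2 (gather 4 iron): flax=1 iron=4
After 3 (craft pulley): iron=4 pulley=4
After 4 (consume 3 iron): iron=1 pulley=4
After 5 (gather 1 quartz): iron=1 pulley=4 quartz=1
After 6 (consume 2 pulley): iron=1 pulley=2 quartz=1
After 7 (gather 5 iron): iron=6 pulley=2 quartz=1
After 8 (craft dagger): dagger=1 iron=3 pulley=2

Answer: no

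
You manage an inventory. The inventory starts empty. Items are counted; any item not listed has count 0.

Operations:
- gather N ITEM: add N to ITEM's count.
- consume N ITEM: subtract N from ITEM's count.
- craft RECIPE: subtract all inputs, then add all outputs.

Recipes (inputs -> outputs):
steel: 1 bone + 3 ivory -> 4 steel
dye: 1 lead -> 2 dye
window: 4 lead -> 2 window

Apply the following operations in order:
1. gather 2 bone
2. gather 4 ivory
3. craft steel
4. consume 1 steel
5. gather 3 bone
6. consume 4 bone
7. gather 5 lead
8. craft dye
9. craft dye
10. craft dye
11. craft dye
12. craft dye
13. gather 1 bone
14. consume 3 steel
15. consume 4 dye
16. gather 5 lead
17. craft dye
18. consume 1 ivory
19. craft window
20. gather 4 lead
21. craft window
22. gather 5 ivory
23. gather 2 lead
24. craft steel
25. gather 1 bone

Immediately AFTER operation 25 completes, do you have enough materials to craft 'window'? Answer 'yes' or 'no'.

After 1 (gather 2 bone): bone=2
After 2 (gather 4 ivory): bone=2 ivory=4
After 3 (craft steel): bone=1 ivory=1 steel=4
After 4 (consume 1 steel): bone=1 ivory=1 steel=3
After 5 (gather 3 bone): bone=4 ivory=1 steel=3
After 6 (consume 4 bone): ivory=1 steel=3
After 7 (gather 5 lead): ivory=1 lead=5 steel=3
After 8 (craft dye): dye=2 ivory=1 lead=4 steel=3
After 9 (craft dye): dye=4 ivory=1 lead=3 steel=3
After 10 (craft dye): dye=6 ivory=1 lead=2 steel=3
After 11 (craft dye): dye=8 ivory=1 lead=1 steel=3
After 12 (craft dye): dye=10 ivory=1 steel=3
After 13 (gather 1 bone): bone=1 dye=10 ivory=1 steel=3
After 14 (consume 3 steel): bone=1 dye=10 ivory=1
After 15 (consume 4 dye): bone=1 dye=6 ivory=1
After 16 (gather 5 lead): bone=1 dye=6 ivory=1 lead=5
After 17 (craft dye): bone=1 dye=8 ivory=1 lead=4
After 18 (consume 1 ivory): bone=1 dye=8 lead=4
After 19 (craft window): bone=1 dye=8 window=2
After 20 (gather 4 lead): bone=1 dye=8 lead=4 window=2
After 21 (craft window): bone=1 dye=8 window=4
After 22 (gather 5 ivory): bone=1 dye=8 ivory=5 window=4
After 23 (gather 2 lead): bone=1 dye=8 ivory=5 lead=2 window=4
After 24 (craft steel): dye=8 ivory=2 lead=2 steel=4 window=4
After 25 (gather 1 bone): bone=1 dye=8 ivory=2 lead=2 steel=4 window=4

Answer: no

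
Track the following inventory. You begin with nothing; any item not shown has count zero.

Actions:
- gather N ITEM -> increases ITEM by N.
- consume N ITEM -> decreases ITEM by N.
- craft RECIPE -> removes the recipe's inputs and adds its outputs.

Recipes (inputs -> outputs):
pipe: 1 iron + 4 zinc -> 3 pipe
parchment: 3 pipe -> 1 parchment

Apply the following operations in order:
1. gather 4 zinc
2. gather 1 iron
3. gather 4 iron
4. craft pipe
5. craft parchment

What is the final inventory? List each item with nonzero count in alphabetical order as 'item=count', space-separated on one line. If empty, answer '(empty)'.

After 1 (gather 4 zinc): zinc=4
After 2 (gather 1 iron): iron=1 zinc=4
After 3 (gather 4 iron): iron=5 zinc=4
After 4 (craft pipe): iron=4 pipe=3
After 5 (craft parchment): iron=4 parchment=1

Answer: iron=4 parchment=1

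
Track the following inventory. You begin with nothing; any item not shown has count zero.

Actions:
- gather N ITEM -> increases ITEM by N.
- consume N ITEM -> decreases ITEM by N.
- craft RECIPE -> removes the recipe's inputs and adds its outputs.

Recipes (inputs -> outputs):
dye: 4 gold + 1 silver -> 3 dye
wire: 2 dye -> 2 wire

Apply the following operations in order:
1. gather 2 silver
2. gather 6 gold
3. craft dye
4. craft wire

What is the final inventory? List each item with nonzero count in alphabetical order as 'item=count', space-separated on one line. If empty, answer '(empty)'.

Answer: dye=1 gold=2 silver=1 wire=2

Derivation:
After 1 (gather 2 silver): silver=2
After 2 (gather 6 gold): gold=6 silver=2
After 3 (craft dye): dye=3 gold=2 silver=1
After 4 (craft wire): dye=1 gold=2 silver=1 wire=2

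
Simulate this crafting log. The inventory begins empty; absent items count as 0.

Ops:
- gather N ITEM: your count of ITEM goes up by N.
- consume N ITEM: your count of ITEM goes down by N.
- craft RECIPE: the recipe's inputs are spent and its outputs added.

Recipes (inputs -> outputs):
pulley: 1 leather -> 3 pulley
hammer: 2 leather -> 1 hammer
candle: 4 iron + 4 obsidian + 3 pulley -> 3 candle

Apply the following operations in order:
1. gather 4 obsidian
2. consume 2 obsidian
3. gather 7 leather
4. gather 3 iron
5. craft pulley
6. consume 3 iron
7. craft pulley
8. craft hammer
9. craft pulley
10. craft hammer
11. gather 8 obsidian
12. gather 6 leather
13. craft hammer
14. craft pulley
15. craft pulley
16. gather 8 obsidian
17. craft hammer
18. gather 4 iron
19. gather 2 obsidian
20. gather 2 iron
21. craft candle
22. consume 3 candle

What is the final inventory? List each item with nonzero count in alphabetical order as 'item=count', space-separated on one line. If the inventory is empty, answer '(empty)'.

After 1 (gather 4 obsidian): obsidian=4
After 2 (consume 2 obsidian): obsidian=2
After 3 (gather 7 leather): leather=7 obsidian=2
After 4 (gather 3 iron): iron=3 leather=7 obsidian=2
After 5 (craft pulley): iron=3 leather=6 obsidian=2 pulley=3
After 6 (consume 3 iron): leather=6 obsidian=2 pulley=3
After 7 (craft pulley): leather=5 obsidian=2 pulley=6
After 8 (craft hammer): hammer=1 leather=3 obsidian=2 pulley=6
After 9 (craft pulley): hammer=1 leather=2 obsidian=2 pulley=9
After 10 (craft hammer): hammer=2 obsidian=2 pulley=9
After 11 (gather 8 obsidian): hammer=2 obsidian=10 pulley=9
After 12 (gather 6 leather): hammer=2 leather=6 obsidian=10 pulley=9
After 13 (craft hammer): hammer=3 leather=4 obsidian=10 pulley=9
After 14 (craft pulley): hammer=3 leather=3 obsidian=10 pulley=12
After 15 (craft pulley): hammer=3 leather=2 obsidian=10 pulley=15
After 16 (gather 8 obsidian): hammer=3 leather=2 obsidian=18 pulley=15
After 17 (craft hammer): hammer=4 obsidian=18 pulley=15
After 18 (gather 4 iron): hammer=4 iron=4 obsidian=18 pulley=15
After 19 (gather 2 obsidian): hammer=4 iron=4 obsidian=20 pulley=15
After 20 (gather 2 iron): hammer=4 iron=6 obsidian=20 pulley=15
After 21 (craft candle): candle=3 hammer=4 iron=2 obsidian=16 pulley=12
After 22 (consume 3 candle): hammer=4 iron=2 obsidian=16 pulley=12

Answer: hammer=4 iron=2 obsidian=16 pulley=12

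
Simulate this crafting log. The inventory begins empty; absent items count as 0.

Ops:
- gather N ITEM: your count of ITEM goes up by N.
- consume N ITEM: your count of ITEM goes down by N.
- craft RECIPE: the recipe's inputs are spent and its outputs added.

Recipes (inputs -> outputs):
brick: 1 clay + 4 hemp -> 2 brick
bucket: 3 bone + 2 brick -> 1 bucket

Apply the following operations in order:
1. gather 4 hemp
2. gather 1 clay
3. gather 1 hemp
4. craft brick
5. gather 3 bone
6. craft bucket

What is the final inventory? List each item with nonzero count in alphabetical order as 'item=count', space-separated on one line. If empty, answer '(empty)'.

Answer: bucket=1 hemp=1

Derivation:
After 1 (gather 4 hemp): hemp=4
After 2 (gather 1 clay): clay=1 hemp=4
After 3 (gather 1 hemp): clay=1 hemp=5
After 4 (craft brick): brick=2 hemp=1
After 5 (gather 3 bone): bone=3 brick=2 hemp=1
After 6 (craft bucket): bucket=1 hemp=1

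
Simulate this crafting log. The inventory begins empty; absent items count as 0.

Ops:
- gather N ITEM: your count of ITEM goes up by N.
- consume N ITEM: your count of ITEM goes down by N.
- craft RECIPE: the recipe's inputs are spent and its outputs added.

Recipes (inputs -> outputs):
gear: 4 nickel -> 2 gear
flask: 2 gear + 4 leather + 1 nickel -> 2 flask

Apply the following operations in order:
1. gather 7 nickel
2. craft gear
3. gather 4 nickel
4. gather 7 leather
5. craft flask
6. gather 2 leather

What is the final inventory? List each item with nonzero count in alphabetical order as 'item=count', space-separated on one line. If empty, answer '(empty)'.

Answer: flask=2 leather=5 nickel=6

Derivation:
After 1 (gather 7 nickel): nickel=7
After 2 (craft gear): gear=2 nickel=3
After 3 (gather 4 nickel): gear=2 nickel=7
After 4 (gather 7 leather): gear=2 leather=7 nickel=7
After 5 (craft flask): flask=2 leather=3 nickel=6
After 6 (gather 2 leather): flask=2 leather=5 nickel=6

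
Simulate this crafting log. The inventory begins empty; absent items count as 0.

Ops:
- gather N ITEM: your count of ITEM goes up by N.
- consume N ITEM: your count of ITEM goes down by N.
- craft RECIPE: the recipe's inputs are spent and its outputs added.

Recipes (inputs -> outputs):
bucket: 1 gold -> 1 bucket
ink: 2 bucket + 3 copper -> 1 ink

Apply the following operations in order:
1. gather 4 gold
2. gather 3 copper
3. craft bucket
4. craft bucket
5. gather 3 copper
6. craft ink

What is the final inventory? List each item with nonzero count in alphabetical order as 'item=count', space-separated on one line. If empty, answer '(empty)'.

After 1 (gather 4 gold): gold=4
After 2 (gather 3 copper): copper=3 gold=4
After 3 (craft bucket): bucket=1 copper=3 gold=3
After 4 (craft bucket): bucket=2 copper=3 gold=2
After 5 (gather 3 copper): bucket=2 copper=6 gold=2
After 6 (craft ink): copper=3 gold=2 ink=1

Answer: copper=3 gold=2 ink=1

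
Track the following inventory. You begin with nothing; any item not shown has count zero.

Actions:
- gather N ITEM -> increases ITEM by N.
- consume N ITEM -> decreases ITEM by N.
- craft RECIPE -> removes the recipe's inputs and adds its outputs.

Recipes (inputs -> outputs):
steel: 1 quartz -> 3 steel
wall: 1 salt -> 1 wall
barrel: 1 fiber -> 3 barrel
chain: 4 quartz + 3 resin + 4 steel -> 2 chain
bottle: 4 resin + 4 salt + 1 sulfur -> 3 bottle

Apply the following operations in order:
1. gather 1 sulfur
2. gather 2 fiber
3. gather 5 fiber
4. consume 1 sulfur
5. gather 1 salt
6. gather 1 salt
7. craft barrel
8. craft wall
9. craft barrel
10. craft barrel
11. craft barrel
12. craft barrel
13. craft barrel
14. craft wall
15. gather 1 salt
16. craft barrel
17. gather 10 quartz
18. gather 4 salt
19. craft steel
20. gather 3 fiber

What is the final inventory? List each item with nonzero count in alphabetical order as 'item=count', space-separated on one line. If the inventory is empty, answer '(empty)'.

Answer: barrel=21 fiber=3 quartz=9 salt=5 steel=3 wall=2

Derivation:
After 1 (gather 1 sulfur): sulfur=1
After 2 (gather 2 fiber): fiber=2 sulfur=1
After 3 (gather 5 fiber): fiber=7 sulfur=1
After 4 (consume 1 sulfur): fiber=7
After 5 (gather 1 salt): fiber=7 salt=1
After 6 (gather 1 salt): fiber=7 salt=2
After 7 (craft barrel): barrel=3 fiber=6 salt=2
After 8 (craft wall): barrel=3 fiber=6 salt=1 wall=1
After 9 (craft barrel): barrel=6 fiber=5 salt=1 wall=1
After 10 (craft barrel): barrel=9 fiber=4 salt=1 wall=1
After 11 (craft barrel): barrel=12 fiber=3 salt=1 wall=1
After 12 (craft barrel): barrel=15 fiber=2 salt=1 wall=1
After 13 (craft barrel): barrel=18 fiber=1 salt=1 wall=1
After 14 (craft wall): barrel=18 fiber=1 wall=2
After 15 (gather 1 salt): barrel=18 fiber=1 salt=1 wall=2
After 16 (craft barrel): barrel=21 salt=1 wall=2
After 17 (gather 10 quartz): barrel=21 quartz=10 salt=1 wall=2
After 18 (gather 4 salt): barrel=21 quartz=10 salt=5 wall=2
After 19 (craft steel): barrel=21 quartz=9 salt=5 steel=3 wall=2
After 20 (gather 3 fiber): barrel=21 fiber=3 quartz=9 salt=5 steel=3 wall=2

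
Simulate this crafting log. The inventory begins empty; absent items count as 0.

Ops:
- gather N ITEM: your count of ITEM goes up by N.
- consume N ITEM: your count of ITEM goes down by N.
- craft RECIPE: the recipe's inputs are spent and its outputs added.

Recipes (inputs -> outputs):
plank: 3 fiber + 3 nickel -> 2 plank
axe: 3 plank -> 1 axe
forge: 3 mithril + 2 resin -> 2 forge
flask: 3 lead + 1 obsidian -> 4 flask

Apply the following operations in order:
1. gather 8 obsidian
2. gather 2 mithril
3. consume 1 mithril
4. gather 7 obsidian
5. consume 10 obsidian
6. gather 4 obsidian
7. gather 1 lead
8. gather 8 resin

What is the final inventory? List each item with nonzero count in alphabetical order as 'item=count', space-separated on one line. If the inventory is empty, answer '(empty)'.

After 1 (gather 8 obsidian): obsidian=8
After 2 (gather 2 mithril): mithril=2 obsidian=8
After 3 (consume 1 mithril): mithril=1 obsidian=8
After 4 (gather 7 obsidian): mithril=1 obsidian=15
After 5 (consume 10 obsidian): mithril=1 obsidian=5
After 6 (gather 4 obsidian): mithril=1 obsidian=9
After 7 (gather 1 lead): lead=1 mithril=1 obsidian=9
After 8 (gather 8 resin): lead=1 mithril=1 obsidian=9 resin=8

Answer: lead=1 mithril=1 obsidian=9 resin=8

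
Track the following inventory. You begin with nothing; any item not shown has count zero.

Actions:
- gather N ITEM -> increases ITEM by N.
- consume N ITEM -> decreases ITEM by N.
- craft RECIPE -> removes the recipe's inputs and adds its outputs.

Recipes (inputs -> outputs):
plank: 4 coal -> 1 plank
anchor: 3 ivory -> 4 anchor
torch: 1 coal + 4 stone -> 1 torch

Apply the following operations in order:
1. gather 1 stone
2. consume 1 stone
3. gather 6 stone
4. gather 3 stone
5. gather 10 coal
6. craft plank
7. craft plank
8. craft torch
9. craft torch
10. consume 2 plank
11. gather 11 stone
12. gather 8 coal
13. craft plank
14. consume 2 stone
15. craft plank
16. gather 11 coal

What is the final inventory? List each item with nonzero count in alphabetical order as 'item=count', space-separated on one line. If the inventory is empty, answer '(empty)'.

Answer: coal=11 plank=2 stone=10 torch=2

Derivation:
After 1 (gather 1 stone): stone=1
After 2 (consume 1 stone): (empty)
After 3 (gather 6 stone): stone=6
After 4 (gather 3 stone): stone=9
After 5 (gather 10 coal): coal=10 stone=9
After 6 (craft plank): coal=6 plank=1 stone=9
After 7 (craft plank): coal=2 plank=2 stone=9
After 8 (craft torch): coal=1 plank=2 stone=5 torch=1
After 9 (craft torch): plank=2 stone=1 torch=2
After 10 (consume 2 plank): stone=1 torch=2
After 11 (gather 11 stone): stone=12 torch=2
After 12 (gather 8 coal): coal=8 stone=12 torch=2
After 13 (craft plank): coal=4 plank=1 stone=12 torch=2
After 14 (consume 2 stone): coal=4 plank=1 stone=10 torch=2
After 15 (craft plank): plank=2 stone=10 torch=2
After 16 (gather 11 coal): coal=11 plank=2 stone=10 torch=2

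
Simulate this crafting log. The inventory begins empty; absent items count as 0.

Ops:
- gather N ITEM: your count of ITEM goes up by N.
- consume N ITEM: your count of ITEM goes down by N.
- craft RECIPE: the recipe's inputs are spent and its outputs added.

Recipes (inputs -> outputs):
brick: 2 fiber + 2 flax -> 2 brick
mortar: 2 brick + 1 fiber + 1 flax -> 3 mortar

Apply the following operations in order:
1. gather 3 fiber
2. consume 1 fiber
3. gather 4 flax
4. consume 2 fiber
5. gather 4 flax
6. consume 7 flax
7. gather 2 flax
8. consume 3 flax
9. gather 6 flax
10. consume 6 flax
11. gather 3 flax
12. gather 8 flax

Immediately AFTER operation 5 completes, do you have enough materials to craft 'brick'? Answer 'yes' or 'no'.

Answer: no

Derivation:
After 1 (gather 3 fiber): fiber=3
After 2 (consume 1 fiber): fiber=2
After 3 (gather 4 flax): fiber=2 flax=4
After 4 (consume 2 fiber): flax=4
After 5 (gather 4 flax): flax=8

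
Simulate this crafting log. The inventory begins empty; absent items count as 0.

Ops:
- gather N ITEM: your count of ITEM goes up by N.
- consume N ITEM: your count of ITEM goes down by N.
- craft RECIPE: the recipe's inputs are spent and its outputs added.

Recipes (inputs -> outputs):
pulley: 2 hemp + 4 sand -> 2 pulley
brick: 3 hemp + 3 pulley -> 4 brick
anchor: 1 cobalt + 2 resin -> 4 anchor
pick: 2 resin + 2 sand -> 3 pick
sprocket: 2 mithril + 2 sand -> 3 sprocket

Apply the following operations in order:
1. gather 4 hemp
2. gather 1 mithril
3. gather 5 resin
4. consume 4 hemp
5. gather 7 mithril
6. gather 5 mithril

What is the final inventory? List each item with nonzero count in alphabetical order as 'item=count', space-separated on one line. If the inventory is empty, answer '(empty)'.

Answer: mithril=13 resin=5

Derivation:
After 1 (gather 4 hemp): hemp=4
After 2 (gather 1 mithril): hemp=4 mithril=1
After 3 (gather 5 resin): hemp=4 mithril=1 resin=5
After 4 (consume 4 hemp): mithril=1 resin=5
After 5 (gather 7 mithril): mithril=8 resin=5
After 6 (gather 5 mithril): mithril=13 resin=5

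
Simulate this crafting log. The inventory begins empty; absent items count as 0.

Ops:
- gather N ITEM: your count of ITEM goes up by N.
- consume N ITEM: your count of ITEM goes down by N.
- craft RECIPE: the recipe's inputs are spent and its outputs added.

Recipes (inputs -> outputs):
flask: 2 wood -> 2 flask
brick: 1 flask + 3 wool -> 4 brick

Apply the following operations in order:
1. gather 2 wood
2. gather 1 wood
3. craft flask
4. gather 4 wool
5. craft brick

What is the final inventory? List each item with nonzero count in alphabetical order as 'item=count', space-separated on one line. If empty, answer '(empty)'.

After 1 (gather 2 wood): wood=2
After 2 (gather 1 wood): wood=3
After 3 (craft flask): flask=2 wood=1
After 4 (gather 4 wool): flask=2 wood=1 wool=4
After 5 (craft brick): brick=4 flask=1 wood=1 wool=1

Answer: brick=4 flask=1 wood=1 wool=1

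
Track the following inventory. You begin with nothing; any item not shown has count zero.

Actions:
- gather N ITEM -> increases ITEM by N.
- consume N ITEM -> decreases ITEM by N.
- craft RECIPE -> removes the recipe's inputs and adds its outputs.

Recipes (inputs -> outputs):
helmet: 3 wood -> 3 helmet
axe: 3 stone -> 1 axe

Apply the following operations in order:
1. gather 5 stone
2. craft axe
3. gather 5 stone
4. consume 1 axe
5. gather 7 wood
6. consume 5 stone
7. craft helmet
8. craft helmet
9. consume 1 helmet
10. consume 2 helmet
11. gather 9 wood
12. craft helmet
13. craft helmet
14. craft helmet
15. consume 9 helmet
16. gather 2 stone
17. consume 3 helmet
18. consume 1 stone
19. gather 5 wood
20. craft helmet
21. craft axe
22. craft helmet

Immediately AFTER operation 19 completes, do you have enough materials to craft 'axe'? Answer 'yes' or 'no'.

Answer: yes

Derivation:
After 1 (gather 5 stone): stone=5
After 2 (craft axe): axe=1 stone=2
After 3 (gather 5 stone): axe=1 stone=7
After 4 (consume 1 axe): stone=7
After 5 (gather 7 wood): stone=7 wood=7
After 6 (consume 5 stone): stone=2 wood=7
After 7 (craft helmet): helmet=3 stone=2 wood=4
After 8 (craft helmet): helmet=6 stone=2 wood=1
After 9 (consume 1 helmet): helmet=5 stone=2 wood=1
After 10 (consume 2 helmet): helmet=3 stone=2 wood=1
After 11 (gather 9 wood): helmet=3 stone=2 wood=10
After 12 (craft helmet): helmet=6 stone=2 wood=7
After 13 (craft helmet): helmet=9 stone=2 wood=4
After 14 (craft helmet): helmet=12 stone=2 wood=1
After 15 (consume 9 helmet): helmet=3 stone=2 wood=1
After 16 (gather 2 stone): helmet=3 stone=4 wood=1
After 17 (consume 3 helmet): stone=4 wood=1
After 18 (consume 1 stone): stone=3 wood=1
After 19 (gather 5 wood): stone=3 wood=6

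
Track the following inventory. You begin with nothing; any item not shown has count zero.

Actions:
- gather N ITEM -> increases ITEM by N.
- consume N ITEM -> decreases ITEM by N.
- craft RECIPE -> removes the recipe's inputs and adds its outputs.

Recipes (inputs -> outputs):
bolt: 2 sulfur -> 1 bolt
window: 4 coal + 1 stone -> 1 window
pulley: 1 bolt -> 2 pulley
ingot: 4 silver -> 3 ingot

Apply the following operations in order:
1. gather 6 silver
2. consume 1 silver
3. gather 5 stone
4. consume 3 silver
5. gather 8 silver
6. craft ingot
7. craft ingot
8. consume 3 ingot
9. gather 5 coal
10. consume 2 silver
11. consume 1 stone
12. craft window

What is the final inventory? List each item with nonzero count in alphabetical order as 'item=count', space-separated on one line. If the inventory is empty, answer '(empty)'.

After 1 (gather 6 silver): silver=6
After 2 (consume 1 silver): silver=5
After 3 (gather 5 stone): silver=5 stone=5
After 4 (consume 3 silver): silver=2 stone=5
After 5 (gather 8 silver): silver=10 stone=5
After 6 (craft ingot): ingot=3 silver=6 stone=5
After 7 (craft ingot): ingot=6 silver=2 stone=5
After 8 (consume 3 ingot): ingot=3 silver=2 stone=5
After 9 (gather 5 coal): coal=5 ingot=3 silver=2 stone=5
After 10 (consume 2 silver): coal=5 ingot=3 stone=5
After 11 (consume 1 stone): coal=5 ingot=3 stone=4
After 12 (craft window): coal=1 ingot=3 stone=3 window=1

Answer: coal=1 ingot=3 stone=3 window=1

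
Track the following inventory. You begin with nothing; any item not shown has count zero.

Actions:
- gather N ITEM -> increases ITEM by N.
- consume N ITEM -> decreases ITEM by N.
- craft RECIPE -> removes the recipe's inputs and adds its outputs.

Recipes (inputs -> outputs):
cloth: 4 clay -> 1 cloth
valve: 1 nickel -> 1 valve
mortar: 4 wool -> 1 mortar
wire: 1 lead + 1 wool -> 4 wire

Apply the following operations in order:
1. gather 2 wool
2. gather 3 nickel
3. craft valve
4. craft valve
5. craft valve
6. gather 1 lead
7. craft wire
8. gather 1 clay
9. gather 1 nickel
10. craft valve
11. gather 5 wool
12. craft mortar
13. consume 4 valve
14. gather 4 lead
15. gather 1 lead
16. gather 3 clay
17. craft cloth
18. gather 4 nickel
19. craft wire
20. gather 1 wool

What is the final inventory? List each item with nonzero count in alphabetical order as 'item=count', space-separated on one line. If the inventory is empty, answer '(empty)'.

After 1 (gather 2 wool): wool=2
After 2 (gather 3 nickel): nickel=3 wool=2
After 3 (craft valve): nickel=2 valve=1 wool=2
After 4 (craft valve): nickel=1 valve=2 wool=2
After 5 (craft valve): valve=3 wool=2
After 6 (gather 1 lead): lead=1 valve=3 wool=2
After 7 (craft wire): valve=3 wire=4 wool=1
After 8 (gather 1 clay): clay=1 valve=3 wire=4 wool=1
After 9 (gather 1 nickel): clay=1 nickel=1 valve=3 wire=4 wool=1
After 10 (craft valve): clay=1 valve=4 wire=4 wool=1
After 11 (gather 5 wool): clay=1 valve=4 wire=4 wool=6
After 12 (craft mortar): clay=1 mortar=1 valve=4 wire=4 wool=2
After 13 (consume 4 valve): clay=1 mortar=1 wire=4 wool=2
After 14 (gather 4 lead): clay=1 lead=4 mortar=1 wire=4 wool=2
After 15 (gather 1 lead): clay=1 lead=5 mortar=1 wire=4 wool=2
After 16 (gather 3 clay): clay=4 lead=5 mortar=1 wire=4 wool=2
After 17 (craft cloth): cloth=1 lead=5 mortar=1 wire=4 wool=2
After 18 (gather 4 nickel): cloth=1 lead=5 mortar=1 nickel=4 wire=4 wool=2
After 19 (craft wire): cloth=1 lead=4 mortar=1 nickel=4 wire=8 wool=1
After 20 (gather 1 wool): cloth=1 lead=4 mortar=1 nickel=4 wire=8 wool=2

Answer: cloth=1 lead=4 mortar=1 nickel=4 wire=8 wool=2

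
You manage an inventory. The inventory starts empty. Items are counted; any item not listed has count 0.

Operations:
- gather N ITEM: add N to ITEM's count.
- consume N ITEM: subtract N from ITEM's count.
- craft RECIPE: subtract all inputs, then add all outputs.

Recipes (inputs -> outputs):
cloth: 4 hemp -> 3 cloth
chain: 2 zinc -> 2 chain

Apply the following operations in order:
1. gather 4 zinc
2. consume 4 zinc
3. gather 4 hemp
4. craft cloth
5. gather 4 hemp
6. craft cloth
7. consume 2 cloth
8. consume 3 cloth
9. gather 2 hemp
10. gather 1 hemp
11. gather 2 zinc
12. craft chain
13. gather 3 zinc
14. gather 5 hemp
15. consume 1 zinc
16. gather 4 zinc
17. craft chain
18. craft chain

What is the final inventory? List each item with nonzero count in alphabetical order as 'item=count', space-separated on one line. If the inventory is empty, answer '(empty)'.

Answer: chain=6 cloth=1 hemp=8 zinc=2

Derivation:
After 1 (gather 4 zinc): zinc=4
After 2 (consume 4 zinc): (empty)
After 3 (gather 4 hemp): hemp=4
After 4 (craft cloth): cloth=3
After 5 (gather 4 hemp): cloth=3 hemp=4
After 6 (craft cloth): cloth=6
After 7 (consume 2 cloth): cloth=4
After 8 (consume 3 cloth): cloth=1
After 9 (gather 2 hemp): cloth=1 hemp=2
After 10 (gather 1 hemp): cloth=1 hemp=3
After 11 (gather 2 zinc): cloth=1 hemp=3 zinc=2
After 12 (craft chain): chain=2 cloth=1 hemp=3
After 13 (gather 3 zinc): chain=2 cloth=1 hemp=3 zinc=3
After 14 (gather 5 hemp): chain=2 cloth=1 hemp=8 zinc=3
After 15 (consume 1 zinc): chain=2 cloth=1 hemp=8 zinc=2
After 16 (gather 4 zinc): chain=2 cloth=1 hemp=8 zinc=6
After 17 (craft chain): chain=4 cloth=1 hemp=8 zinc=4
After 18 (craft chain): chain=6 cloth=1 hemp=8 zinc=2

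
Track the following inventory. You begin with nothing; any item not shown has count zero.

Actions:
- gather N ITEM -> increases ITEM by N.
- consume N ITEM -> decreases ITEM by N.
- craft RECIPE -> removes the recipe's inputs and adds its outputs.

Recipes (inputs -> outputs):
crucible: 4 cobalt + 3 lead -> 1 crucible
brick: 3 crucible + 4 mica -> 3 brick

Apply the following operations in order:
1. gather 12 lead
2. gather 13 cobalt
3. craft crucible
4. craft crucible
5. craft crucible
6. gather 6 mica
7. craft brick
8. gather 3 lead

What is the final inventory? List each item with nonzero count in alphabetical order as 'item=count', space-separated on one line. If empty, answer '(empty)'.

After 1 (gather 12 lead): lead=12
After 2 (gather 13 cobalt): cobalt=13 lead=12
After 3 (craft crucible): cobalt=9 crucible=1 lead=9
After 4 (craft crucible): cobalt=5 crucible=2 lead=6
After 5 (craft crucible): cobalt=1 crucible=3 lead=3
After 6 (gather 6 mica): cobalt=1 crucible=3 lead=3 mica=6
After 7 (craft brick): brick=3 cobalt=1 lead=3 mica=2
After 8 (gather 3 lead): brick=3 cobalt=1 lead=6 mica=2

Answer: brick=3 cobalt=1 lead=6 mica=2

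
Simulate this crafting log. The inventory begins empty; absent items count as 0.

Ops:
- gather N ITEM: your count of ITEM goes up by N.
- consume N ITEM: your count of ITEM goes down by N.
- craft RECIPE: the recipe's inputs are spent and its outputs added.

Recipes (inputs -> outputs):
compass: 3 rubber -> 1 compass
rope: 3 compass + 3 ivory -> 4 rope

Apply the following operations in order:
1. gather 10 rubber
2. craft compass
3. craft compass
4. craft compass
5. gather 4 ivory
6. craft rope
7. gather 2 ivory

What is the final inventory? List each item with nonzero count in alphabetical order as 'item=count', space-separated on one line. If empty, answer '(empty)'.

Answer: ivory=3 rope=4 rubber=1

Derivation:
After 1 (gather 10 rubber): rubber=10
After 2 (craft compass): compass=1 rubber=7
After 3 (craft compass): compass=2 rubber=4
After 4 (craft compass): compass=3 rubber=1
After 5 (gather 4 ivory): compass=3 ivory=4 rubber=1
After 6 (craft rope): ivory=1 rope=4 rubber=1
After 7 (gather 2 ivory): ivory=3 rope=4 rubber=1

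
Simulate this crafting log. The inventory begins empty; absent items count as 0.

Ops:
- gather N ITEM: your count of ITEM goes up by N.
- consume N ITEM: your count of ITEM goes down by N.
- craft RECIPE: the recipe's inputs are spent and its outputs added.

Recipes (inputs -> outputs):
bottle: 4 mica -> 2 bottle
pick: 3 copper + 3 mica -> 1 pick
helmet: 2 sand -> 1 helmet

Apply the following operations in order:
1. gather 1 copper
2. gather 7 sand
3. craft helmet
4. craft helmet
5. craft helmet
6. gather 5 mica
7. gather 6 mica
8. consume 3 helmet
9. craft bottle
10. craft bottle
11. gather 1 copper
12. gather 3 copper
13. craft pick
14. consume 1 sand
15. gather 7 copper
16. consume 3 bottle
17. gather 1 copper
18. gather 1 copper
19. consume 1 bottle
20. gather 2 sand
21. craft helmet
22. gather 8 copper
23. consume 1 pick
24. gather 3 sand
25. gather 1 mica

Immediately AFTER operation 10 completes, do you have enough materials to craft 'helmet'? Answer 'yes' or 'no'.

After 1 (gather 1 copper): copper=1
After 2 (gather 7 sand): copper=1 sand=7
After 3 (craft helmet): copper=1 helmet=1 sand=5
After 4 (craft helmet): copper=1 helmet=2 sand=3
After 5 (craft helmet): copper=1 helmet=3 sand=1
After 6 (gather 5 mica): copper=1 helmet=3 mica=5 sand=1
After 7 (gather 6 mica): copper=1 helmet=3 mica=11 sand=1
After 8 (consume 3 helmet): copper=1 mica=11 sand=1
After 9 (craft bottle): bottle=2 copper=1 mica=7 sand=1
After 10 (craft bottle): bottle=4 copper=1 mica=3 sand=1

Answer: no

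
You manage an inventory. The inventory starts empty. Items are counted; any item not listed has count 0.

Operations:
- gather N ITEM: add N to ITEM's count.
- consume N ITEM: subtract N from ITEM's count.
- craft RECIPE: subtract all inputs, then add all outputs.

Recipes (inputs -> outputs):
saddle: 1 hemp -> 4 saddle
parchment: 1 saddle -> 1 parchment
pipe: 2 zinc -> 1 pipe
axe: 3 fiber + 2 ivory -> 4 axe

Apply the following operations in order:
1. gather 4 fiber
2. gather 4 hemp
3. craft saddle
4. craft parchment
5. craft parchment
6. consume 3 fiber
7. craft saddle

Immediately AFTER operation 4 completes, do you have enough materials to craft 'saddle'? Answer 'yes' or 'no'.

Answer: yes

Derivation:
After 1 (gather 4 fiber): fiber=4
After 2 (gather 4 hemp): fiber=4 hemp=4
After 3 (craft saddle): fiber=4 hemp=3 saddle=4
After 4 (craft parchment): fiber=4 hemp=3 parchment=1 saddle=3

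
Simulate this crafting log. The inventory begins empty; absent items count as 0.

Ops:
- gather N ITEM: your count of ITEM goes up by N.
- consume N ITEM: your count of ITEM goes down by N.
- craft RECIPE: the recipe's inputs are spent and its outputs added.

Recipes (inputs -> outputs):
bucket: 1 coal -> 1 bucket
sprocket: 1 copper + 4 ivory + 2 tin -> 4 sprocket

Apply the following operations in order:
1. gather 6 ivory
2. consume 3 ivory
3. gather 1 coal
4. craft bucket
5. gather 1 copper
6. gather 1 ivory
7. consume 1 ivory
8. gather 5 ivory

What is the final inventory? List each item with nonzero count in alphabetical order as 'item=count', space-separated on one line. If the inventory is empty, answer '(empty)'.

Answer: bucket=1 copper=1 ivory=8

Derivation:
After 1 (gather 6 ivory): ivory=6
After 2 (consume 3 ivory): ivory=3
After 3 (gather 1 coal): coal=1 ivory=3
After 4 (craft bucket): bucket=1 ivory=3
After 5 (gather 1 copper): bucket=1 copper=1 ivory=3
After 6 (gather 1 ivory): bucket=1 copper=1 ivory=4
After 7 (consume 1 ivory): bucket=1 copper=1 ivory=3
After 8 (gather 5 ivory): bucket=1 copper=1 ivory=8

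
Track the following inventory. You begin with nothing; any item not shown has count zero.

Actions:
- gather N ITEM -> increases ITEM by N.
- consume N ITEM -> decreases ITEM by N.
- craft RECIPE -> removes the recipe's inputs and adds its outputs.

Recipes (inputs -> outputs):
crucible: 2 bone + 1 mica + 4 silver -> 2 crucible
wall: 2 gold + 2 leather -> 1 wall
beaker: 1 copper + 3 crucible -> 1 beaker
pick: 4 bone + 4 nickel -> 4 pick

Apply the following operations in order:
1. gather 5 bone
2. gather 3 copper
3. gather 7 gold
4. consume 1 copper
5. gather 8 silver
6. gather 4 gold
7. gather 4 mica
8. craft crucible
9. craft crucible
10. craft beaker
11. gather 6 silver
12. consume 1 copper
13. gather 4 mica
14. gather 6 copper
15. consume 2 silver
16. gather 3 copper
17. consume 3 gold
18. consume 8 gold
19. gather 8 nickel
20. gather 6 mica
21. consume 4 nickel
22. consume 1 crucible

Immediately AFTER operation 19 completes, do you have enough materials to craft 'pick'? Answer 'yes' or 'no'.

Answer: no

Derivation:
After 1 (gather 5 bone): bone=5
After 2 (gather 3 copper): bone=5 copper=3
After 3 (gather 7 gold): bone=5 copper=3 gold=7
After 4 (consume 1 copper): bone=5 copper=2 gold=7
After 5 (gather 8 silver): bone=5 copper=2 gold=7 silver=8
After 6 (gather 4 gold): bone=5 copper=2 gold=11 silver=8
After 7 (gather 4 mica): bone=5 copper=2 gold=11 mica=4 silver=8
After 8 (craft crucible): bone=3 copper=2 crucible=2 gold=11 mica=3 silver=4
After 9 (craft crucible): bone=1 copper=2 crucible=4 gold=11 mica=2
After 10 (craft beaker): beaker=1 bone=1 copper=1 crucible=1 gold=11 mica=2
After 11 (gather 6 silver): beaker=1 bone=1 copper=1 crucible=1 gold=11 mica=2 silver=6
After 12 (consume 1 copper): beaker=1 bone=1 crucible=1 gold=11 mica=2 silver=6
After 13 (gather 4 mica): beaker=1 bone=1 crucible=1 gold=11 mica=6 silver=6
After 14 (gather 6 copper): beaker=1 bone=1 copper=6 crucible=1 gold=11 mica=6 silver=6
After 15 (consume 2 silver): beaker=1 bone=1 copper=6 crucible=1 gold=11 mica=6 silver=4
After 16 (gather 3 copper): beaker=1 bone=1 copper=9 crucible=1 gold=11 mica=6 silver=4
After 17 (consume 3 gold): beaker=1 bone=1 copper=9 crucible=1 gold=8 mica=6 silver=4
After 18 (consume 8 gold): beaker=1 bone=1 copper=9 crucible=1 mica=6 silver=4
After 19 (gather 8 nickel): beaker=1 bone=1 copper=9 crucible=1 mica=6 nickel=8 silver=4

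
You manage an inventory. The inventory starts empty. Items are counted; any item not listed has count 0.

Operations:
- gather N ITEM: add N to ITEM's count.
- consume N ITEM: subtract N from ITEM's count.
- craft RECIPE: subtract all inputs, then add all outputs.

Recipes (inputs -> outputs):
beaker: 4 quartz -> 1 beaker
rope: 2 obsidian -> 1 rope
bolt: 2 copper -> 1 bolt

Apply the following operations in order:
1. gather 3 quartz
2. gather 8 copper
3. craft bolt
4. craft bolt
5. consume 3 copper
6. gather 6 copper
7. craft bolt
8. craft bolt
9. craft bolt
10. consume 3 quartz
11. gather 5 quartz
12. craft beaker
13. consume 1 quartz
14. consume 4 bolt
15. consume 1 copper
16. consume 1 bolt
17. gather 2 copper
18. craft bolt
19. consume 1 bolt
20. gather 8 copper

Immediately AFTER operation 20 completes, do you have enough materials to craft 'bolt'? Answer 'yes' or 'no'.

Answer: yes

Derivation:
After 1 (gather 3 quartz): quartz=3
After 2 (gather 8 copper): copper=8 quartz=3
After 3 (craft bolt): bolt=1 copper=6 quartz=3
After 4 (craft bolt): bolt=2 copper=4 quartz=3
After 5 (consume 3 copper): bolt=2 copper=1 quartz=3
After 6 (gather 6 copper): bolt=2 copper=7 quartz=3
After 7 (craft bolt): bolt=3 copper=5 quartz=3
After 8 (craft bolt): bolt=4 copper=3 quartz=3
After 9 (craft bolt): bolt=5 copper=1 quartz=3
After 10 (consume 3 quartz): bolt=5 copper=1
After 11 (gather 5 quartz): bolt=5 copper=1 quartz=5
After 12 (craft beaker): beaker=1 bolt=5 copper=1 quartz=1
After 13 (consume 1 quartz): beaker=1 bolt=5 copper=1
After 14 (consume 4 bolt): beaker=1 bolt=1 copper=1
After 15 (consume 1 copper): beaker=1 bolt=1
After 16 (consume 1 bolt): beaker=1
After 17 (gather 2 copper): beaker=1 copper=2
After 18 (craft bolt): beaker=1 bolt=1
After 19 (consume 1 bolt): beaker=1
After 20 (gather 8 copper): beaker=1 copper=8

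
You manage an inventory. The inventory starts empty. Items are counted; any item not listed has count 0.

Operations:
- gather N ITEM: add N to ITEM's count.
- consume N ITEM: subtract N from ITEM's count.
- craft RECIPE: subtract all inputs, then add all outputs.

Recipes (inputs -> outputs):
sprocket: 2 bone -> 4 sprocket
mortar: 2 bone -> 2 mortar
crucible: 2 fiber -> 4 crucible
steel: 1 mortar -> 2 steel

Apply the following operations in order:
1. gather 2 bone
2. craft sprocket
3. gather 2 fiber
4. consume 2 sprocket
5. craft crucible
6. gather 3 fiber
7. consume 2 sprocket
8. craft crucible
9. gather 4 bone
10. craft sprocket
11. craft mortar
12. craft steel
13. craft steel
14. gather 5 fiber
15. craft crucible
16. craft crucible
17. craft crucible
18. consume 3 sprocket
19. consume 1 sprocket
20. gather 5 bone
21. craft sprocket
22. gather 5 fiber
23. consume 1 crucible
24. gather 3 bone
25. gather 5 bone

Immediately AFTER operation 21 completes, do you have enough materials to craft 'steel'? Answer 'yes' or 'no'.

Answer: no

Derivation:
After 1 (gather 2 bone): bone=2
After 2 (craft sprocket): sprocket=4
After 3 (gather 2 fiber): fiber=2 sprocket=4
After 4 (consume 2 sprocket): fiber=2 sprocket=2
After 5 (craft crucible): crucible=4 sprocket=2
After 6 (gather 3 fiber): crucible=4 fiber=3 sprocket=2
After 7 (consume 2 sprocket): crucible=4 fiber=3
After 8 (craft crucible): crucible=8 fiber=1
After 9 (gather 4 bone): bone=4 crucible=8 fiber=1
After 10 (craft sprocket): bone=2 crucible=8 fiber=1 sprocket=4
After 11 (craft mortar): crucible=8 fiber=1 mortar=2 sprocket=4
After 12 (craft steel): crucible=8 fiber=1 mortar=1 sprocket=4 steel=2
After 13 (craft steel): crucible=8 fiber=1 sprocket=4 steel=4
After 14 (gather 5 fiber): crucible=8 fiber=6 sprocket=4 steel=4
After 15 (craft crucible): crucible=12 fiber=4 sprocket=4 steel=4
After 16 (craft crucible): crucible=16 fiber=2 sprocket=4 steel=4
After 17 (craft crucible): crucible=20 sprocket=4 steel=4
After 18 (consume 3 sprocket): crucible=20 sprocket=1 steel=4
After 19 (consume 1 sprocket): crucible=20 steel=4
After 20 (gather 5 bone): bone=5 crucible=20 steel=4
After 21 (craft sprocket): bone=3 crucible=20 sprocket=4 steel=4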